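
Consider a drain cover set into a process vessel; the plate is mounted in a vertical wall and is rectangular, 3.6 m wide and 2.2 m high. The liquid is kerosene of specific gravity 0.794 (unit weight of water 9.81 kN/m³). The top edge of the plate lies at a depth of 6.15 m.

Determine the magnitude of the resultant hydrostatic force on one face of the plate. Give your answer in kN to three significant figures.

γ = 0.794 × 9.81 = 7.78914 kN/m³.
The centroid lies 2.2/2 = 1.1 m below the top edge, so the centroid depth is h_c = 6.15 + 1.1 = 7.25 m.
A = 3.6 × 2.2 = 7.92 m².
Resultant F = γ·h_c·A = 7.78914 × 7.25 × 7.92 = 447.252 kN.

F ≈ 447 kN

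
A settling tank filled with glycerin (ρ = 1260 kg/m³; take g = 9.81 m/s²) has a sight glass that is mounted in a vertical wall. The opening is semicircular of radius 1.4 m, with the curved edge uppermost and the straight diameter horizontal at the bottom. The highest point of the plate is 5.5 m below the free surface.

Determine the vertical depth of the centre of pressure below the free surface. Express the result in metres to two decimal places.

γ = ρg = 1260 × 9.81 / 1000 = 12.3606 kN/m³.
The centroid lies 4r/(3π) = 0.594178 m above the diameter, so r − 4r/(3π) = 1.4 − 0.594178 = 0.805822 m below the topmost point, so the centroid depth is h_c = 5.5 + 0.805822 = 6.30582 m.
A = πr²/2 = π × 1.4²/2 = 3.07876 m².
Resultant F = γ·h_c·A = 12.3606 × 6.30582 × 3.07876 = 239.97 kN.
I_c = (π/8 − 8/(9π))·r⁴ = 0.109757 × 1.4⁴ = 0.421642 m⁴.
Centre of pressure: y_p = y_c + I_c/(y_c·A) = 6.30582 + 0.421642/(6.30582 × 3.07876) = 6.30582 + 0.0217183 = 6.32754 m along the plane.

h_p = 6.33 m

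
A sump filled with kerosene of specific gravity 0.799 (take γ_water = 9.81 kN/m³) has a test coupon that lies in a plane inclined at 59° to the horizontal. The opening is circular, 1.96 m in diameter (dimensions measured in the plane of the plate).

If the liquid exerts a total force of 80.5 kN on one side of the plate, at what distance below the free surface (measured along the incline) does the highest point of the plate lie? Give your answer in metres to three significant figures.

γ = 0.799 × 9.81 = 7.83819 kN/m³.
A = π(0.98)² = 3.01719 m².
From F = γ·h_c·A, the centroid depth is h_c = 80.5/(7.83819 × 3.01719) = 3.40391 m.
Let θ = 59° be the plate's angle to the horizontal; measure y along the incline from where the plane meets the free surface. Vertical depth h = y·sinθ with sinθ = 0.857167.
Along the incline, y_c = h_c/sinθ = 3.40391/0.857167 = 3.97112 m.
The centroid is at the centre, 0.98 m below the top of the plate, so the highest point sits at y_top = 3.97112 − 0.98 = 2.99112 m along the incline.

y_top ≈ 2.99 m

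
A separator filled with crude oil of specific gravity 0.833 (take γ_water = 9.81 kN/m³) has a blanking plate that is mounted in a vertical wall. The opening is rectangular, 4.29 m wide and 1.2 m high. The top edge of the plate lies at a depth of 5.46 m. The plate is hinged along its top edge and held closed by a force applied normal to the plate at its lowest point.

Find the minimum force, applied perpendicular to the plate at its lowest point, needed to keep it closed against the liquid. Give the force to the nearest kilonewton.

P ≈ 132 kN

γ = 0.833 × 9.81 = 8.17173 kN/m³.
The centroid lies 1.2/2 = 0.6 m below the top edge, so the centroid depth is h_c = 5.46 + 0.6 = 6.06 m.
A = 4.29 × 1.2 = 5.148 m².
Resultant F = γ·h_c·A = 8.17173 × 6.06 × 5.148 = 254.932 kN.
I_c = b·h³/12 = 4.29 × 1.2³/12 = 0.61776 m⁴.
Centre of pressure: y_p = y_c + I_c/(y_c·A) = 6.06 + 0.61776/(6.06 × 5.148) = 6.06 + 0.019802 = 6.0798 m along the plane.
The resultant acts 0.6 + 0.019802 = 0.619802 m (along the plate) below the hinge at the top edge, so the moment about the hinge is M = F × 0.619802 = 254.932 × 0.619802 = 158.007 kN·m.
A normal force at the bottom, 1.2 m from the hinge, must supply this moment: P = 158.007/1.2 = 131.673 kN.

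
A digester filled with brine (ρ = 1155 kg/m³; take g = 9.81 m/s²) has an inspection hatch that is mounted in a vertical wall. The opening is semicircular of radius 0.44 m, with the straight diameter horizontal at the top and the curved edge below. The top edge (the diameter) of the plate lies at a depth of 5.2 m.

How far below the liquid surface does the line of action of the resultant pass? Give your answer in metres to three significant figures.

γ = ρg = 1155 × 9.81 / 1000 = 11.33055 kN/m³.
The centroid of a semicircle lies 4r/(3π) = 0.186742 m from the diameter, here below the top edge, so the centroid depth is h_c = 5.2 + 0.186742 = 5.38674 m.
A = πr²/2 = π × 0.44²/2 = 0.304106 m².
Resultant F = γ·h_c·A = 11.33055 × 5.38674 × 0.304106 = 18.561 kN.
I_c = (π/8 − 8/(9π))·r⁴ = 0.109757 × 0.44⁴ = 0.0041138 m⁴.
Centre of pressure: y_p = y_c + I_c/(y_c·A) = 5.38674 + 0.0041138/(5.38674 × 0.304106) = 5.38674 + 0.00251126 = 5.38925 m along the plane.

h_p = 5.39 m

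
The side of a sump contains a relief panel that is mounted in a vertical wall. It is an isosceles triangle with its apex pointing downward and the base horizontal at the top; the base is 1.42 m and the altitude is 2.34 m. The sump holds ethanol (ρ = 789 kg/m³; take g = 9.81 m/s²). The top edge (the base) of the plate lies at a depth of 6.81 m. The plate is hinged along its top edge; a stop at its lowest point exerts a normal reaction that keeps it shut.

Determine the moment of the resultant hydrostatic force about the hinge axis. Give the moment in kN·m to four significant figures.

γ = ρg = 789 × 9.81 / 1000 = 7.74009 kN/m³.
With the apex down, the centroid sits h/3 = 2.34/3 = 0.78 m below the base (the top edge), so the centroid depth is h_c = 6.81 + 0.78 = 7.59 m.
A = ½ × 1.42 × 2.34 = 1.6614 m².
Resultant F = γ·h_c·A = 7.74009 × 7.59 × 1.6614 = 97.6027 kN.
I_c = b·h³/36 = 1.42 × 2.34³/36 = 0.505398 m⁴.
Centre of pressure: y_p = y_c + I_c/(y_c·A) = 7.59 + 0.505398/(7.59 × 1.6614) = 7.59 + 0.0400791 = 7.63008 m along the plane.
The resultant acts 0.78 + 0.0400791 = 0.820079 m (along the plate) below the hinge at the top edge, so the moment about the hinge is M = F × 0.820079 = 97.6027 × 0.820079 = 80.0419 kN·m.

M ≈ 80.04 kN·m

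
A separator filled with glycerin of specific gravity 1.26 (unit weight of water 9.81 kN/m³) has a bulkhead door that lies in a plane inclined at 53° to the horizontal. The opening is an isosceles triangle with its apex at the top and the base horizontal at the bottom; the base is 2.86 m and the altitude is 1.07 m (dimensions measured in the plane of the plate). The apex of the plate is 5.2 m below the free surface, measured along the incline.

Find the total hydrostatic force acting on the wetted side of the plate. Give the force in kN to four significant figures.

F ≈ 89.32 kN

γ = 1.26 × 9.81 = 12.3606 kN/m³.
Let θ = 53° be the plate's angle to the horizontal; measure y along the incline from where the plane meets the free surface. Vertical depth h = y·sinθ with sinθ = 0.798636.
With the apex up, the centroid sits 2h/3 = 2 × 1.07/3 = 0.713333 m below the apex, so y_c = 5.2 + 0.713333 = 5.91333 m and h_c = 5.91333 × 0.798636 = 4.7226 m.
A = ½ × 2.86 × 1.07 = 1.5301 m².
Resultant F = γ·h_c·A = 12.3606 × 4.7226 × 1.5301 = 89.3183 kN.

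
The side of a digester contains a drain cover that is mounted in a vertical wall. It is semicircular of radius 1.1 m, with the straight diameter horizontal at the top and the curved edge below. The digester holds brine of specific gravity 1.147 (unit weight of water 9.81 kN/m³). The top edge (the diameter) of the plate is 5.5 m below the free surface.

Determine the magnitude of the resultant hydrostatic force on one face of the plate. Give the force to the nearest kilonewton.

F ≈ 128 kN

γ = 1.147 × 9.81 = 11.25207 kN/m³.
The centroid of a semicircle lies 4r/(3π) = 0.466854 m from the diameter, here below the top edge, so the centroid depth is h_c = 5.5 + 0.466854 = 5.96685 m.
A = πr²/2 = π × 1.1²/2 = 1.90066 m².
Resultant F = γ·h_c·A = 11.25207 × 5.96685 × 1.90066 = 127.609 kN.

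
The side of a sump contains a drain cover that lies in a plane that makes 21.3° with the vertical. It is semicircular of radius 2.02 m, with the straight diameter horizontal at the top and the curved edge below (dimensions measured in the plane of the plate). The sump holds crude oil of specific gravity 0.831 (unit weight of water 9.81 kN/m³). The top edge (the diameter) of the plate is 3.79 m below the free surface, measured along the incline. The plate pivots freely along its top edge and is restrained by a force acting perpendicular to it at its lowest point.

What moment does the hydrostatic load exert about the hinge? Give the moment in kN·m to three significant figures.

M ≈ 208 kN·m

γ = 0.831 × 9.81 = 8.15211 kN/m³.
The plate makes 21.3° with the vertical, i.e. θ = 90° − 21.3° = 68.7° to the horizontal. Measuring y along the incline from the free-surface line, vertical depth h = y·sinθ with sinθ = 0.931691.
The centroid of a semicircle lies 4r/(3π) = 0.857315 m from the diameter, here below the top edge, so y_c = 3.79 + 0.857315 = 4.64731 m and h_c = 4.64731 × 0.931691 = 4.32986 m.
A = πr²/2 = π × 2.02²/2 = 6.40948 m².
Resultant F = γ·h_c·A = 8.15211 × 4.32986 × 6.40948 = 226.239 kN.
I_c = (π/8 − 8/(9π))·r⁴ = 0.109757 × 2.02⁴ = 1.82742 m⁴.
Centre of pressure: y_p = y_c + I_c/(y_c·A) = 4.64731 + 1.82742/(4.64731 × 6.40948) = 4.64731 + 0.0613499 = 4.70866 m along the plane.
The resultant acts 0.857315 + 0.0613499 = 0.918665 m (along the plate) below the hinge at the top edge, so the moment about the hinge is M = F × 0.918665 = 226.239 × 0.918665 = 207.838 kN·m.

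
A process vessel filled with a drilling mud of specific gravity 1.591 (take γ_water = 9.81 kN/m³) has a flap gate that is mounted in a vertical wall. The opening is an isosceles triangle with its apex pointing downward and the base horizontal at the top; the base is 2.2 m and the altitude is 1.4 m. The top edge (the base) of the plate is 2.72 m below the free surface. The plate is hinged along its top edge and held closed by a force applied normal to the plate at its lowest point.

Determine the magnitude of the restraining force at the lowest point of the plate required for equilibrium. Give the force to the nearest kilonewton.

γ = 1.591 × 9.81 = 15.60771 kN/m³.
With the apex down, the centroid sits h/3 = 1.4/3 = 0.466667 m below the base (the top edge), so the centroid depth is h_c = 2.72 + 0.466667 = 3.18667 m.
A = ½ × 2.2 × 1.4 = 1.54 m².
Resultant F = γ·h_c·A = 15.60771 × 3.18667 × 1.54 = 76.5944 kN.
I_c = b·h³/36 = 2.2 × 1.4³/36 = 0.167689 m⁴.
Centre of pressure: y_p = y_c + I_c/(y_c·A) = 3.18667 + 0.167689/(3.18667 × 1.54) = 3.18667 + 0.0341701 = 3.22084 m along the plane.
The resultant acts 0.466667 + 0.0341701 = 0.500837 m (along the plate) below the hinge at the top edge, so the moment about the hinge is M = F × 0.500837 = 76.5944 × 0.500837 = 38.3613 kN·m.
A normal force at the bottom, 1.4 m from the hinge, must supply this moment: P = 38.3613/1.4 = 27.4009 kN.

P ≈ 27 kN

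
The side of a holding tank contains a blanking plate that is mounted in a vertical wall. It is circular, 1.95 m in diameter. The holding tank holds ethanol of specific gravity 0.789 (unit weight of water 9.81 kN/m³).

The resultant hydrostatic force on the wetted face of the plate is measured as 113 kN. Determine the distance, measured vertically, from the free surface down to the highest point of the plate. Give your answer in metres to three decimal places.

γ = 0.789 × 9.81 = 7.74009 kN/m³.
A = π(0.975)² = 2.98648 m².
From F = γ·h_c·A, the centroid depth is h_c = 113/(7.74009 × 2.98648) = 4.88847 m.
The centroid is at the centre, 0.975 m below the top of the plate, so the highest point sits at h_top = 4.88847 − 0.975 = 3.91347 m below the surface.

d_top ≈ 3.913 m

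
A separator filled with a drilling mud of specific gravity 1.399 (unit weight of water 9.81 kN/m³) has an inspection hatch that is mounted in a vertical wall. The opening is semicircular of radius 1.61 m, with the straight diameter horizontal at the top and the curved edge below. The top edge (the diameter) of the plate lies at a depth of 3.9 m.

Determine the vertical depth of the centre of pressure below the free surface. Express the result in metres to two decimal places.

h_p = 4.62 m

γ = 1.399 × 9.81 = 13.72419 kN/m³.
The centroid of a semicircle lies 4r/(3π) = 0.683305 m from the diameter, here below the top edge, so the centroid depth is h_c = 3.9 + 0.683305 = 4.58331 m.
A = πr²/2 = π × 1.61²/2 = 4.07166 m².
Resultant F = γ·h_c·A = 13.72419 × 4.58331 × 4.07166 = 256.116 kN.
I_c = (π/8 − 8/(9π))·r⁴ = 0.109757 × 1.61⁴ = 0.737455 m⁴.
Centre of pressure: y_p = y_c + I_c/(y_c·A) = 4.58331 + 0.737455/(4.58331 × 4.07166) = 4.58331 + 0.0395171 = 4.62283 m along the plane.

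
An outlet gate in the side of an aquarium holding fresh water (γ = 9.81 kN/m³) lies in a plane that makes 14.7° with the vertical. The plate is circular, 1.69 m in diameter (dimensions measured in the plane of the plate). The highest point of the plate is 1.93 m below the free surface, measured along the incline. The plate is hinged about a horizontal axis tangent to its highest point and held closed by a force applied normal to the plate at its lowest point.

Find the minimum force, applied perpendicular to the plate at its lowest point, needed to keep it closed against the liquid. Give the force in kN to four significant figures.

γ = 9.81 kN/m³.
The plate makes 14.7° with the vertical, i.e. θ = 90° − 14.7° = 75.3° to the horizontal. Measuring y along the incline from the free-surface line, vertical depth h = y·sinθ with sinθ = 0.967268.
The centroid is at the centre, 0.845 m below the top of the plate, so y_c = 1.93 + 0.845 = 2.775 m and h_c = 2.775 × 0.967268 = 2.68417 m.
A = π(0.845)² = 2.24318 m².
Resultant F = γ·h_c·A = 9.81 × 2.68417 × 2.24318 = 59.0668 kN.
I_c = πr⁴/4 = π × 0.845⁴/4 = 0.400421 m⁴.
Centre of pressure: y_p = y_c + I_c/(y_c·A) = 2.775 + 0.400421/(2.775 × 2.24318) = 2.775 + 0.0643265 = 2.83933 m along the plane.
The resultant acts 0.845 + 0.0643265 = 0.909326 m (along the plate) below the hinge at the top edge, so the moment about the hinge is M = F × 0.909326 = 59.0668 × 0.909326 = 53.711 kN·m.
A normal force at the bottom, 1.69 m from the hinge, must supply this moment: P = 53.711/1.69 = 31.7817 kN.

P ≈ 31.78 kN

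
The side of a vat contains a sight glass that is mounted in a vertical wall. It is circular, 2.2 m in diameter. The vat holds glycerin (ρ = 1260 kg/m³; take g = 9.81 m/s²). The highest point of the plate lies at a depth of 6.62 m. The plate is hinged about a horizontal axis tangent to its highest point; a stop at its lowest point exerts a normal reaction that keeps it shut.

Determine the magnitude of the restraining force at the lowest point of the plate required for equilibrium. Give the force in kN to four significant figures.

P ≈ 187.8 kN

γ = ρg = 1260 × 9.81 / 1000 = 12.3606 kN/m³.
The centroid is at the centre, 1.1 m below the top of the plate, so the centroid depth is h_c = 6.62 + 1.1 = 7.72 m.
A = π(1.1)² = 3.80133 m².
Resultant F = γ·h_c·A = 12.3606 × 7.72 × 3.80133 = 362.737 kN.
I_c = πr⁴/4 = π × 1.1⁴/4 = 1.1499 m⁴.
Centre of pressure: y_p = y_c + I_c/(y_c·A) = 7.72 + 1.1499/(7.72 × 3.80133) = 7.72 + 0.0391839 = 7.75918 m along the plane.
The resultant acts 1.1 + 0.0391839 = 1.13918 m (along the plate) below the hinge at the top edge, so the moment about the hinge is M = F × 1.13918 = 362.737 × 1.13918 = 413.223 kN·m.
A normal force at the bottom, 2.2 m from the hinge, must supply this moment: P = 413.223/2.2 = 187.829 kN.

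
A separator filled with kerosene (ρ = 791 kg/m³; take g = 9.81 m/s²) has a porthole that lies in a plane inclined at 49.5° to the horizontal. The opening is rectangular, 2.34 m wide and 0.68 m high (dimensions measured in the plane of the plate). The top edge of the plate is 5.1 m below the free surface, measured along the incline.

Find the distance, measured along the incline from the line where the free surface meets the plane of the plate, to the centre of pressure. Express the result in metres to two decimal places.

γ = ρg = 791 × 9.81 / 1000 = 7.75971 kN/m³.
Let θ = 49.5° be the plate's angle to the horizontal; measure y along the incline from where the plane meets the free surface. Vertical depth h = y·sinθ with sinθ = 0.760406.
The centroid lies 0.68/2 = 0.34 m below the top edge, so y_c = 5.1 + 0.34 = 5.44 m and h_c = 5.44 × 0.760406 = 4.13661 m.
A = 2.34 × 0.68 = 1.5912 m².
Resultant F = γ·h_c·A = 7.75971 × 4.13661 × 1.5912 = 51.0758 kN.
I_c = b·h³/12 = 2.34 × 0.68³/12 = 0.0613142 m⁴.
Centre of pressure: y_p = y_c + I_c/(y_c·A) = 5.44 + 0.0613142/(5.44 × 1.5912) = 5.44 + 0.00708333 = 5.44708 m along the plane.

y_p = 5.45 m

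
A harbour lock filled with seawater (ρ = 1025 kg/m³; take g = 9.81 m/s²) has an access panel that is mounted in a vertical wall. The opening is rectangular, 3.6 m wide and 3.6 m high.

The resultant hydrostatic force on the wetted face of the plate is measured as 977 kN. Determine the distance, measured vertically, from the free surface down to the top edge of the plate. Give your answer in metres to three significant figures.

γ = ρg = 1025 × 9.81 / 1000 = 10.05525 kN/m³.
A = 3.6 × 3.6 = 12.96 m².
From F = γ·h_c·A, the centroid depth is h_c = 977/(10.05525 × 12.96) = 7.49716 m.
The centroid lies 3.6/2 = 1.8 m below the top edge, so the top edge sits at h_top = 7.49716 − 1.8 = 5.69716 m below the surface.

d_top ≈ 5.70 m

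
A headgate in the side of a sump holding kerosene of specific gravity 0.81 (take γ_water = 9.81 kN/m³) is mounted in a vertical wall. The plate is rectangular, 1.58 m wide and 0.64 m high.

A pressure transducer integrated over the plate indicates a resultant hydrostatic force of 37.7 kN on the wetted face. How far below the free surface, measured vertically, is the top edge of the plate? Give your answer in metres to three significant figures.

γ = 0.81 × 9.81 = 7.9461 kN/m³.
A = 1.58 × 0.64 = 1.0112 m².
From F = γ·h_c·A, the centroid depth is h_c = 37.7/(7.9461 × 1.0112) = 4.69192 m.
The centroid lies 0.64/2 = 0.32 m below the top edge, so the top edge sits at h_top = 4.69192 − 0.32 = 4.37192 m below the surface.

d_top ≈ 4.37 m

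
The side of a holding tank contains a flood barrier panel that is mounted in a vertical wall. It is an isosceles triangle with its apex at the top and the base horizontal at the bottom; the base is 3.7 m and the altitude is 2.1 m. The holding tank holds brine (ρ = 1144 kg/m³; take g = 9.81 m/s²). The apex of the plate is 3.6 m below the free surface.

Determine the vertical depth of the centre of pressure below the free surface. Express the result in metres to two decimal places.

γ = ρg = 1144 × 9.81 / 1000 = 11.22264 kN/m³.
With the apex up, the centroid sits 2h/3 = 2 × 2.1/3 = 1.4 m below the apex, so the centroid depth is h_c = 3.6 + 1.4 = 5 m.
A = ½ × 3.7 × 2.1 = 3.885 m².
Resultant F = γ·h_c·A = 11.22264 × 5 × 3.885 = 218 kN.
I_c = b·h³/36 = 3.7 × 2.1³/36 = 0.951825 m⁴.
Centre of pressure: y_p = y_c + I_c/(y_c·A) = 5 + 0.951825/(5 × 3.885) = 5 + 0.049 = 5.049 m along the plane.

h_p = 5.05 m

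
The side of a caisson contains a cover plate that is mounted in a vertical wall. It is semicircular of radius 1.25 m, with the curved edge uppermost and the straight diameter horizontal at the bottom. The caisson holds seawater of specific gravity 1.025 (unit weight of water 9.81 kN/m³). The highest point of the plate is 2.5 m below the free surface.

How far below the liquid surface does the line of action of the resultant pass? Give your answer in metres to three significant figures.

h_p = 3.25 m

γ = 1.025 × 9.81 = 10.05525 kN/m³.
The centroid lies 4r/(3π) = 0.530516 m above the diameter, so r − 4r/(3π) = 1.25 − 0.530516 = 0.719484 m below the topmost point, so the centroid depth is h_c = 2.5 + 0.719484 = 3.21948 m.
A = πr²/2 = π × 1.25²/2 = 2.45437 m².
Resultant F = γ·h_c·A = 10.05525 × 3.21948 × 2.45437 = 79.4545 kN.
I_c = (π/8 − 8/(9π))·r⁴ = 0.109757 × 1.25⁴ = 0.267961 m⁴.
Centre of pressure: y_p = y_c + I_c/(y_c·A) = 3.21948 + 0.267961/(3.21948 × 2.45437) = 3.21948 + 0.0339114 = 3.25339 m along the plane.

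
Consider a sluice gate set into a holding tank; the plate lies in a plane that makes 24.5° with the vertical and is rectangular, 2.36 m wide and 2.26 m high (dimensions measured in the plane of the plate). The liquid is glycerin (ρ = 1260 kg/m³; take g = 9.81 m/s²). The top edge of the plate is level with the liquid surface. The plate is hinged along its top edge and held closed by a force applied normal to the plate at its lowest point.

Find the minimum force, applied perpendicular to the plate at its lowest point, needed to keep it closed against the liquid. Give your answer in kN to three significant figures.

P ≈ 45.2 kN

γ = ρg = 1260 × 9.81 / 1000 = 12.3606 kN/m³.
The plate makes 24.5° with the vertical, i.e. θ = 90° − 24.5° = 65.5° to the horizontal. Measuring y along the incline from the free-surface line, vertical depth h = y·sinθ with sinθ = 0.909961.
The centroid lies 2.26/2 = 1.13 m below the top edge, so y_c = 1.13 m and h_c = 1.13 × 0.909961 = 1.02826 m.
A = 2.36 × 2.26 = 5.3336 m².
Resultant F = γ·h_c·A = 12.3606 × 1.02826 × 5.3336 = 67.7896 kN.
I_c = b·h³/12 = 2.36 × 2.26³/12 = 2.27016 m⁴.
Centre of pressure: y_p = y_c + I_c/(y_c·A) = 1.13 + 2.27016/(1.13 × 5.3336) = 1.13 + 0.376667 = 1.50667 m along the plane.
The resultant acts 1.13 + 0.376667 = 1.50667 m (along the plate) below the hinge at the top edge, so the moment about the hinge is M = F × 1.50667 = 67.7896 × 1.50667 = 102.137 kN·m.
A normal force at the bottom, 2.26 m from the hinge, must supply this moment: P = 102.137/2.26 = 45.1934 kN.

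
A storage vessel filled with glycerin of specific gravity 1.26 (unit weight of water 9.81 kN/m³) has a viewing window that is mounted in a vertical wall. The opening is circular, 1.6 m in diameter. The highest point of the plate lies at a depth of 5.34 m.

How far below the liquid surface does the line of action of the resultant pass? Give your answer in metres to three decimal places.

h_p = 6.166 m

γ = 1.26 × 9.81 = 12.3606 kN/m³.
The centroid is at the centre, 0.8 m below the top of the plate, so the centroid depth is h_c = 5.34 + 0.8 = 6.14 m.
A = π(0.8)² = 2.01062 m².
Resultant F = γ·h_c·A = 12.3606 × 6.14 × 2.01062 = 152.594 kN.
I_c = πr⁴/4 = π × 0.8⁴/4 = 0.321699 m⁴.
Centre of pressure: y_p = y_c + I_c/(y_c·A) = 6.14 + 0.321699/(6.14 × 2.01062) = 6.14 + 0.0260586 = 6.16606 m along the plane.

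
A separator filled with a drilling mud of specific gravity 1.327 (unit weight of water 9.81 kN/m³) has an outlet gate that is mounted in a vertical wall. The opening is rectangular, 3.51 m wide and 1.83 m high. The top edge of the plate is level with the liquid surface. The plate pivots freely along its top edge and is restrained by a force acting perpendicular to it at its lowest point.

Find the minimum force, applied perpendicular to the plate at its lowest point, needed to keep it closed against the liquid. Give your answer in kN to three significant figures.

γ = 1.327 × 9.81 = 13.01787 kN/m³.
The centroid lies 1.83/2 = 0.915 m below the top edge, so the centroid depth is h_c = 0.915 m.
A = 3.51 × 1.83 = 6.4233 m².
Resultant F = γ·h_c·A = 13.01787 × 0.915 × 6.4233 = 76.5102 kN.
I_c = b·h³/12 = 3.51 × 1.83³/12 = 1.79258 m⁴.
Centre of pressure: y_p = y_c + I_c/(y_c·A) = 0.915 + 1.79258/(0.915 × 6.4233) = 0.915 + 0.305 = 1.22 m along the plane.
The resultant acts 0.915 + 0.305 = 1.22 m (along the plate) below the hinge at the top edge, so the moment about the hinge is M = F × 1.22 = 76.5102 × 1.22 = 93.3424 kN·m.
A normal force at the bottom, 1.83 m from the hinge, must supply this moment: P = 93.3424/1.83 = 51.0068 kN.

P ≈ 51.0 kN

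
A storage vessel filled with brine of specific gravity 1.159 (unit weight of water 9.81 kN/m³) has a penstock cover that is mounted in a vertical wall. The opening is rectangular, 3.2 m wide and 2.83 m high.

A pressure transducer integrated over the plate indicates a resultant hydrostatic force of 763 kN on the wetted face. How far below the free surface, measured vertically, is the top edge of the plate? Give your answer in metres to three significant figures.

γ = 1.159 × 9.81 = 11.36979 kN/m³.
A = 3.2 × 2.83 = 9.056 m².
From F = γ·h_c·A, the centroid depth is h_c = 763/(11.36979 × 9.056) = 7.4103 m.
The centroid lies 2.83/2 = 1.415 m below the top edge, so the top edge sits at h_top = 7.4103 − 1.415 = 5.9953 m below the surface.

d_top ≈ 6.00 m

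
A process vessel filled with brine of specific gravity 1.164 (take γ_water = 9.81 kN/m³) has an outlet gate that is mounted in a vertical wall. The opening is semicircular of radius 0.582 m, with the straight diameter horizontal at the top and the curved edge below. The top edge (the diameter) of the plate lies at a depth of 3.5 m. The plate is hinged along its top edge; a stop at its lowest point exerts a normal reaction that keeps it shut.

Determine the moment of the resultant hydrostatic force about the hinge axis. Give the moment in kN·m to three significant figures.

γ = 1.164 × 9.81 = 11.41884 kN/m³.
The centroid of a semicircle lies 4r/(3π) = 0.247008 m from the diameter, here below the top edge, so the centroid depth is h_c = 3.5 + 0.247008 = 3.74701 m.
A = πr²/2 = π × 0.582²/2 = 0.532066 m².
Resultant F = γ·h_c·A = 11.41884 × 3.74701 × 0.532066 = 22.7652 kN.
I_c = (π/8 − 8/(9π))·r⁴ = 0.109757 × 0.582⁴ = 0.0125929 m⁴.
Centre of pressure: y_p = y_c + I_c/(y_c·A) = 3.74701 + 0.0125929/(3.74701 × 0.532066) = 3.74701 + 0.00631648 = 3.75333 m along the plane.
The resultant acts 0.247008 + 0.00631648 = 0.253324 m (along the plate) below the hinge at the top edge, so the moment about the hinge is M = F × 0.253324 = 22.7652 × 0.253324 = 5.76697 kN·m.

M ≈ 5.77 kN·m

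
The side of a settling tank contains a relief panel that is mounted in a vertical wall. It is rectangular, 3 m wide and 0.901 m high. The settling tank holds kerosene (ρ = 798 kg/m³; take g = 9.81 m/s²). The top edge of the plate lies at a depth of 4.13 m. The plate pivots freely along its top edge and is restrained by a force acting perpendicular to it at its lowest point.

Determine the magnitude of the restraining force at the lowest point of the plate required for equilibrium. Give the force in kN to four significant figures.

γ = ρg = 798 × 9.81 / 1000 = 7.82838 kN/m³.
The centroid lies 0.901/2 = 0.4505 m below the top edge, so the centroid depth is h_c = 4.13 + 0.4505 = 4.5805 m.
A = 3 × 0.901 = 2.703 m².
Resultant F = γ·h_c·A = 7.82838 × 4.5805 × 2.703 = 96.9239 kN.
I_c = b·h³/12 = 3 × 0.901³/12 = 0.182858 m⁴.
Centre of pressure: y_p = y_c + I_c/(y_c·A) = 4.5805 + 0.182858/(4.5805 × 2.703) = 4.5805 + 0.0147691 = 4.59527 m along the plane.
The resultant acts 0.4505 + 0.0147691 = 0.465269 m (along the plate) below the hinge at the top edge, so the moment about the hinge is M = F × 0.465269 = 96.9239 × 0.465269 = 45.0957 kN·m.
A normal force at the bottom, 0.901 m from the hinge, must supply this moment: P = 45.0957/0.901 = 50.0507 kN.

P ≈ 50.05 kN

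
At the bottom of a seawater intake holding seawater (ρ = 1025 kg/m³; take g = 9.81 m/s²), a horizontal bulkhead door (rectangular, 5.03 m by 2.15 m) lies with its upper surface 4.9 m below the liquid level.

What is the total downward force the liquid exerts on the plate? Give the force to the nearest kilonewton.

γ = ρg = 1025 × 9.81 / 1000 = 10.05525 kN/m³.
The plate is horizontal, so pressure is uniform at p = γ·h = 10.05525 × 4.9 = 49.2707 kN/m².
A = 5.03 × 2.15 = 10.8145 m².
F = p·A = 49.2707 × 10.8145 = 532.838 kN.

F ≈ 533 kN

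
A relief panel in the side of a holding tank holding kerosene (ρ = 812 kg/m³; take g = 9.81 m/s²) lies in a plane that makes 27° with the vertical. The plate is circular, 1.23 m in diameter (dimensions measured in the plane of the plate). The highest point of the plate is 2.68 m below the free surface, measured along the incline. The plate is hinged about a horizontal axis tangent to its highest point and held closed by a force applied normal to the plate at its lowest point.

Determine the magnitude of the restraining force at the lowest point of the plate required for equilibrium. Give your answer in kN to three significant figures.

γ = ρg = 812 × 9.81 / 1000 = 7.96572 kN/m³.
The plate makes 27° with the vertical, i.e. θ = 90° − 27° = 63° to the horizontal. Measuring y along the incline from the free-surface line, vertical depth h = y·sinθ with sinθ = 0.891007.
The centroid is at the centre, 0.615 m below the top of the plate, so y_c = 2.68 + 0.615 = 3.295 m and h_c = 3.295 × 0.891007 = 2.93587 m.
A = π(0.615)² = 1.18823 m².
Resultant F = γ·h_c·A = 7.96572 × 2.93587 × 1.18823 = 27.7883 kN.
I_c = πr⁴/4 = π × 0.615⁴/4 = 0.112354 m⁴.
Centre of pressure: y_p = y_c + I_c/(y_c·A) = 3.295 + 0.112354/(3.295 × 1.18823) = 3.295 + 0.0286967 = 3.3237 m along the plane.
The resultant acts 0.615 + 0.0286967 = 0.643697 m (along the plate) below the hinge at the top edge, so the moment about the hinge is M = F × 0.643697 = 27.7883 × 0.643697 = 17.8872 kN·m.
A normal force at the bottom, 1.23 m from the hinge, must supply this moment: P = 17.8872/1.23 = 14.5424 kN.

P ≈ 14.5 kN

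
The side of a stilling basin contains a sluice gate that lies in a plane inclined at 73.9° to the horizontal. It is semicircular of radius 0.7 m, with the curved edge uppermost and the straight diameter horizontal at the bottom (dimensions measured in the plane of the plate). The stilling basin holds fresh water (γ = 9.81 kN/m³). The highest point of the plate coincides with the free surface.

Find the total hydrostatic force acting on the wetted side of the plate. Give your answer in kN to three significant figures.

γ = 9.81 kN/m³.
Let θ = 73.9° be the plate's angle to the horizontal; measure y along the incline from where the plane meets the free surface. Vertical depth h = y·sinθ with sinθ = 0.960779.
The centroid lies 4r/(3π) = 0.297089 m above the diameter, so r − 4r/(3π) = 0.7 − 0.297089 = 0.402911 m below the topmost point, so y_c = 0.402911 m and h_c = 0.402911 × 0.960779 = 0.387108 m.
A = πr²/2 = π × 0.7²/2 = 0.76969 m².
Resultant F = γ·h_c·A = 9.81 × 0.387108 × 0.76969 = 2.92292 kN.

F ≈ 2.92 kN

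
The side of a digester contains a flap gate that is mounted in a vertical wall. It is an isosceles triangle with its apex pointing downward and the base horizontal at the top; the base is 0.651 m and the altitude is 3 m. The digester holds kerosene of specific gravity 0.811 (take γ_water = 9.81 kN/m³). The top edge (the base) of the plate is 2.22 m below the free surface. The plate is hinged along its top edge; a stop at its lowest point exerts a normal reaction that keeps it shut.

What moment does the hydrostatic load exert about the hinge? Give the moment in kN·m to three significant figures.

γ = 0.811 × 9.81 = 7.95591 kN/m³.
With the apex down, the centroid sits h/3 = 3/3 = 1 m below the base (the top edge), so the centroid depth is h_c = 2.22 + 1 = 3.22 m.
A = ½ × 0.651 × 3 = 0.9765 m².
Resultant F = γ·h_c·A = 7.95591 × 3.22 × 0.9765 = 25.016 kN.
I_c = b·h³/36 = 0.651 × 3³/36 = 0.48825 m⁴.
Centre of pressure: y_p = y_c + I_c/(y_c·A) = 3.22 + 0.48825/(3.22 × 0.9765) = 3.22 + 0.15528 = 3.37528 m along the plane.
The resultant acts 1 + 0.15528 = 1.15528 m (along the plate) below the hinge at the top edge, so the moment about the hinge is M = F × 1.15528 = 25.016 × 1.15528 = 28.9005 kN·m.

M ≈ 28.9 kN·m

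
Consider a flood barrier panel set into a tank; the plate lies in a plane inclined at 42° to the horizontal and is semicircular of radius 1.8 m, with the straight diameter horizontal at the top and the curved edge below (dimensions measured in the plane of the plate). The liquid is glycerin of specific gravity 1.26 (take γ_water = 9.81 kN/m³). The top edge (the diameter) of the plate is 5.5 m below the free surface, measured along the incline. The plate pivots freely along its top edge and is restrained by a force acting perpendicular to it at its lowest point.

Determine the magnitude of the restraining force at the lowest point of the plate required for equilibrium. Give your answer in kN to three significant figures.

γ = 1.26 × 9.81 = 12.3606 kN/m³.
Let θ = 42° be the plate's angle to the horizontal; measure y along the incline from where the plane meets the free surface. Vertical depth h = y·sinθ with sinθ = 0.669131.
The centroid of a semicircle lies 4r/(3π) = 0.763944 m from the diameter, here below the top edge, so y_c = 5.5 + 0.763944 = 6.26394 m and h_c = 6.26394 × 0.669131 = 4.1914 m.
A = πr²/2 = π × 1.8²/2 = 5.08938 m².
Resultant F = γ·h_c·A = 12.3606 × 4.1914 × 5.08938 = 263.672 kN.
I_c = (π/8 − 8/(9π))·r⁴ = 0.109757 × 1.8⁴ = 1.15219 m⁴.
Centre of pressure: y_p = y_c + I_c/(y_c·A) = 6.26394 + 1.15219/(6.26394 × 5.08938) = 6.26394 + 0.036142 = 6.30008 m along the plane.
The resultant acts 0.763944 + 0.036142 = 0.800086 m (along the plate) below the hinge at the top edge, so the moment about the hinge is M = F × 0.800086 = 263.672 × 0.800086 = 210.96 kN·m.
A normal force at the bottom, 1.8 m from the hinge, must supply this moment: P = 210.96/1.8 = 117.2 kN.

P ≈ 117 kN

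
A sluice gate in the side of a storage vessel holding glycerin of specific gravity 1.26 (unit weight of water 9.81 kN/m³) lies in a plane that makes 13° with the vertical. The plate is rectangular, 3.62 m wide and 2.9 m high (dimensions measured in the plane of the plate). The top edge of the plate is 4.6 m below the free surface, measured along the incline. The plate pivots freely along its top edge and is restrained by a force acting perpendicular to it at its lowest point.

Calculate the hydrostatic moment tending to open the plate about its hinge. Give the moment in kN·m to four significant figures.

M ≈ 1198 kN·m

γ = 1.26 × 9.81 = 12.3606 kN/m³.
The plate makes 13° with the vertical, i.e. θ = 90° − 13° = 77° to the horizontal. Measuring y along the incline from the free-surface line, vertical depth h = y·sinθ with sinθ = 0.974370.
The centroid lies 2.9/2 = 1.45 m below the top edge, so y_c = 4.6 + 1.45 = 6.05 m and h_c = 6.05 × 0.974370 = 5.89494 m.
A = 3.62 × 2.9 = 10.498 m².
Resultant F = γ·h_c·A = 12.3606 × 5.89494 × 10.498 = 764.937 kN.
I_c = b·h³/12 = 3.62 × 2.9³/12 = 7.35735 m⁴.
Centre of pressure: y_p = y_c + I_c/(y_c·A) = 6.05 + 7.35735/(6.05 × 10.498) = 6.05 + 0.11584 = 6.16584 m along the plane.
The resultant acts 1.45 + 0.11584 = 1.56584 m (along the plate) below the hinge at the top edge, so the moment about the hinge is M = F × 1.56584 = 764.937 × 1.56584 = 1197.77 kN·m.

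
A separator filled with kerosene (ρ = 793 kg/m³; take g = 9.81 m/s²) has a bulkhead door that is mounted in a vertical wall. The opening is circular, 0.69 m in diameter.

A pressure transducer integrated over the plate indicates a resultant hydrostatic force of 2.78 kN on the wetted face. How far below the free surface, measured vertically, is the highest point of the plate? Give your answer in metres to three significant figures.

d_top ≈ 0.611 m

γ = ρg = 793 × 9.81 / 1000 = 7.77933 kN/m³.
A = π(0.345)² = 0.373928 m².
From F = γ·h_c·A, the centroid depth is h_c = 2.78/(7.77933 × 0.373928) = 0.955685 m.
The centroid is at the centre, 0.345 m below the top of the plate, so the highest point sits at h_top = 0.955685 − 0.345 = 0.610685 m below the surface.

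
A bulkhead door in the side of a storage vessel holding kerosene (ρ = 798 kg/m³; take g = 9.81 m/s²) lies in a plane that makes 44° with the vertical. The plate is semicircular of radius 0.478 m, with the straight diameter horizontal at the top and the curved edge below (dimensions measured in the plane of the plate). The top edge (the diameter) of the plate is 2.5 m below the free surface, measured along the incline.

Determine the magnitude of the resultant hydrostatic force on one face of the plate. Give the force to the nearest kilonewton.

F ≈ 5 kN

γ = ρg = 798 × 9.81 / 1000 = 7.82838 kN/m³.
The plate makes 44° with the vertical, i.e. θ = 90° − 44° = 46° to the horizontal. Measuring y along the incline from the free-surface line, vertical depth h = y·sinθ with sinθ = 0.719340.
The centroid of a semicircle lies 4r/(3π) = 0.20287 m from the diameter, here below the top edge, so y_c = 2.5 + 0.20287 = 2.70287 m and h_c = 2.70287 × 0.719340 = 1.94428 m.
A = πr²/2 = π × 0.478²/2 = 0.358902 m².
Resultant F = γ·h_c·A = 7.82838 × 1.94428 × 0.358902 = 5.46269 kN.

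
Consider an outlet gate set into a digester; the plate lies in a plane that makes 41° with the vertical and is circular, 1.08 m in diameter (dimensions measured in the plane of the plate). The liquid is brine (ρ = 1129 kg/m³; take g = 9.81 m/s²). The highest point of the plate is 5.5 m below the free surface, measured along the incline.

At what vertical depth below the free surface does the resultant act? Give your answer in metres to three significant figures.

γ = ρg = 1129 × 9.81 / 1000 = 11.07549 kN/m³.
The plate makes 41° with the vertical, i.e. θ = 90° − 41° = 49° to the horizontal. Measuring y along the incline from the free-surface line, vertical depth h = y·sinθ with sinθ = 0.754710.
The centroid is at the centre, 0.54 m below the top of the plate, so y_c = 5.5 + 0.54 = 6.04 m and h_c = 6.04 × 0.754710 = 4.55845 m.
A = π(0.54)² = 0.916088 m².
Resultant F = γ·h_c·A = 11.07549 × 4.55845 × 0.916088 = 46.2506 kN.
I_c = πr⁴/4 = π × 0.54⁴/4 = 0.0667828 m⁴.
Centre of pressure: y_p = y_c + I_c/(y_c·A) = 6.04 + 0.0667828/(6.04 × 0.916088) = 6.04 + 0.0120695 = 6.05207 m along the plane.
Vertically, h_p = y_p·sinθ = 6.05207 × 0.754710 = 4.56756 m.

h_p = 4.57 m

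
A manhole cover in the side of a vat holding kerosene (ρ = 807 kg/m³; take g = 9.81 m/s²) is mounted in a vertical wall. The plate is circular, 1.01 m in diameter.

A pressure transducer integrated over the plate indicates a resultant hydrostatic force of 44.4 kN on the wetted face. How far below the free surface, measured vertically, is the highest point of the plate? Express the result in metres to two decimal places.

d_top ≈ 6.50 m

γ = ρg = 807 × 9.81 / 1000 = 7.91667 kN/m³.
A = π(0.505)² = 0.801185 m².
From F = γ·h_c·A, the centroid depth is h_c = 44.4/(7.91667 × 0.801185) = 7.00015 m.
The centroid is at the centre, 0.505 m below the top of the plate, so the highest point sits at h_top = 7.00015 − 0.505 = 6.49515 m below the surface.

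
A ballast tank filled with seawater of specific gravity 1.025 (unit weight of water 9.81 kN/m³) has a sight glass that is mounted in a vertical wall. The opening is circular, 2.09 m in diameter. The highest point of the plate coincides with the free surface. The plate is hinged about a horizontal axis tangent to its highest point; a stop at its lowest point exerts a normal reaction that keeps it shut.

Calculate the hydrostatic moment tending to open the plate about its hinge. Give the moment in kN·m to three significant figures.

γ = 1.025 × 9.81 = 10.05525 kN/m³.
The centroid is at the centre, 1.045 m below the top of the plate, so the centroid depth is h_c = 1.045 m.
A = π(1.045)² = 3.4307 m².
Resultant F = γ·h_c·A = 10.05525 × 1.045 × 3.4307 = 36.0489 kN.
I_c = πr⁴/4 = π × 1.045⁴/4 = 0.936602 m⁴.
Centre of pressure: y_p = y_c + I_c/(y_c·A) = 1.045 + 0.936602/(1.045 × 3.4307) = 1.045 + 0.26125 = 1.30625 m along the plane.
The resultant acts 1.045 + 0.26125 = 1.30625 m (along the plate) below the hinge at the top edge, so the moment about the hinge is M = F × 1.30625 = 36.0489 × 1.30625 = 47.0889 kN·m.

M ≈ 47.1 kN·m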